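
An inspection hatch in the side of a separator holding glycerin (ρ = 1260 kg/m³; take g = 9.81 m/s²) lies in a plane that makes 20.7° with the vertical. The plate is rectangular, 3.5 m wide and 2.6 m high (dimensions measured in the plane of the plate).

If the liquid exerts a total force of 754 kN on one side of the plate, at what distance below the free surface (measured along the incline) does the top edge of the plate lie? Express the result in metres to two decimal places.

y_top ≈ 5.87 m

γ = ρg = 1260 × 9.81 / 1000 = 12.3606 kN/m³.
A = 3.5 × 2.6 = 9.1 m².
From F = γ·h_c·A, the centroid depth is h_c = 754/(12.3606 × 9.1) = 6.70333 m.
The plate makes 20.7° with the vertical, i.e. θ = 90° − 20.7° = 69.3° to the horizontal. Measuring y along the incline from the free-surface line, vertical depth h = y·sinθ with sinθ = 0.935444.
Along the incline, y_c = h_c/sinθ = 6.70333/0.935444 = 7.16593 m.
The centroid lies 2.6/2 = 1.3 m below the top edge, so the top edge sits at y_top = 7.16593 − 1.3 = 5.86593 m along the incline.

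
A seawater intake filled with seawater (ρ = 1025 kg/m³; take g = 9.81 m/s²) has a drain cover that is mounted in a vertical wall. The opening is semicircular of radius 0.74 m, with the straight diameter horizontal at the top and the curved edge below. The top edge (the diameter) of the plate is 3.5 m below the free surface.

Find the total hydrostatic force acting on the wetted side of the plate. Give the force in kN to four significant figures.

γ = ρg = 1025 × 9.81 / 1000 = 10.05525 kN/m³.
The centroid of a semicircle lies 4r/(3π) = 0.314066 m from the diameter, here below the top edge, so the centroid depth is h_c = 3.5 + 0.314066 = 3.81407 m.
A = πr²/2 = π × 0.74²/2 = 0.860168 m².
Resultant F = γ·h_c·A = 10.05525 × 3.81407 × 0.860168 = 32.9887 kN.

F ≈ 32.99 kN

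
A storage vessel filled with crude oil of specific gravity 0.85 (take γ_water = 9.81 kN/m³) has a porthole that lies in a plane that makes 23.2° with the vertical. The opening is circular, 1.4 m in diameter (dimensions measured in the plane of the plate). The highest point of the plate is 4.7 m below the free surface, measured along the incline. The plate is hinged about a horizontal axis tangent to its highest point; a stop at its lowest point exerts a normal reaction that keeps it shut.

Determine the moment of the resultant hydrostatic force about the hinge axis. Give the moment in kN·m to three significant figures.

γ = 0.85 × 9.81 = 8.3385 kN/m³.
The plate makes 23.2° with the vertical, i.e. θ = 90° − 23.2° = 66.8° to the horizontal. Measuring y along the incline from the free-surface line, vertical depth h = y·sinθ with sinθ = 0.919135.
The centroid is at the centre, 0.7 m below the top of the plate, so y_c = 4.7 + 0.7 = 5.4 m and h_c = 5.4 × 0.919135 = 4.96333 m.
A = π(0.7)² = 1.53938 m².
Resultant F = γ·h_c·A = 8.3385 × 4.96333 × 1.53938 = 63.7099 kN.
I_c = πr⁴/4 = π × 0.7⁴/4 = 0.188574 m⁴.
Centre of pressure: y_p = y_c + I_c/(y_c·A) = 5.4 + 0.188574/(5.4 × 1.53938) = 5.4 + 0.0226852 = 5.42269 m along the plane.
The resultant acts 0.7 + 0.0226852 = 0.722685 m (along the plate) below the hinge at the top edge, so the moment about the hinge is M = F × 0.722685 = 63.7099 × 0.722685 = 46.0422 kN·m.

M ≈ 46.0 kN·m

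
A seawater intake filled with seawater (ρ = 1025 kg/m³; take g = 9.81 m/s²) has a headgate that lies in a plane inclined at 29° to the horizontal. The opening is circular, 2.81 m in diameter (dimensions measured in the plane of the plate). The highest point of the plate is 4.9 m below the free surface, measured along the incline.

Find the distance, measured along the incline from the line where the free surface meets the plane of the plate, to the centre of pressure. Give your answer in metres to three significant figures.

γ = ρg = 1025 × 9.81 / 1000 = 10.05525 kN/m³.
Let θ = 29° be the plate's angle to the horizontal; measure y along the incline from where the plane meets the free surface. Vertical depth h = y·sinθ with sinθ = 0.484810.
The centroid is at the centre, 1.405 m below the top of the plate, so y_c = 4.9 + 1.405 = 6.305 m and h_c = 6.305 × 0.484810 = 3.05673 m.
A = π(1.405)² = 6.20158 m².
Resultant F = γ·h_c·A = 10.05525 × 3.05673 × 6.20158 = 190.613 kN.
I_c = πr⁴/4 = π × 1.405⁴/4 = 3.06052 m⁴.
Centre of pressure: y_p = y_c + I_c/(y_c·A) = 6.305 + 3.06052/(6.305 × 6.20158) = 6.305 + 0.0782722 = 6.38327 m along the plane.

y_p = 6.38 m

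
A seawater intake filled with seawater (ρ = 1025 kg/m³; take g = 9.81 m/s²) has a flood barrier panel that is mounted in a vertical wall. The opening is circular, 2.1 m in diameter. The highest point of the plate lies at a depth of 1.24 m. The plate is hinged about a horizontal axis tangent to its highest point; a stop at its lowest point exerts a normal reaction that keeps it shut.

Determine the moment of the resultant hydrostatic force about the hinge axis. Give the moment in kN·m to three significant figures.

γ = ρg = 1025 × 9.81 / 1000 = 10.05525 kN/m³.
The centroid is at the centre, 1.05 m below the top of the plate, so the centroid depth is h_c = 1.24 + 1.05 = 2.29 m.
A = π(1.05)² = 3.46361 m².
Resultant F = γ·h_c·A = 10.05525 × 2.29 × 3.46361 = 79.7549 kN.
I_c = πr⁴/4 = π × 1.05⁴/4 = 0.954656 m⁴.
Centre of pressure: y_p = y_c + I_c/(y_c·A) = 2.29 + 0.954656/(2.29 × 3.46361) = 2.29 + 0.12036 = 2.41036 m along the plane.
The resultant acts 1.05 + 0.12036 = 1.17036 m (along the plate) below the hinge at the top edge, so the moment about the hinge is M = F × 1.17036 = 79.7549 × 1.17036 = 93.3419 kN·m.

M ≈ 93.3 kN·m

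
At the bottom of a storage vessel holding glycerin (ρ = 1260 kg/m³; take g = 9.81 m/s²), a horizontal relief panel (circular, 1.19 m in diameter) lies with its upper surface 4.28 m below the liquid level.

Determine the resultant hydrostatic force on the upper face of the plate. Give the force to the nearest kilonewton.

γ = ρg = 1260 × 9.81 / 1000 = 12.3606 kN/m³.
The plate is horizontal, so pressure is uniform at p = γ·h = 12.3606 × 4.28 = 52.9034 kN/m².
A = π(0.595)² = 1.1122 m².
F = p·A = 52.9034 × 1.1122 = 58.8392 kN.

F ≈ 59 kN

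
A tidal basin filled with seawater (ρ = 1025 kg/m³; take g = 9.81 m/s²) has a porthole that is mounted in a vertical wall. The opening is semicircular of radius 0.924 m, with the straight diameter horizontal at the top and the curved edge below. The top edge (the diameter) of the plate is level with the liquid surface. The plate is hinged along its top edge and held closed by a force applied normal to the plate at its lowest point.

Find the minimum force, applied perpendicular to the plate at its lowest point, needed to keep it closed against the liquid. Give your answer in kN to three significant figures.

P ≈ 3.12 kN

γ = ρg = 1025 × 9.81 / 1000 = 10.05525 kN/m³.
The centroid of a semicircle lies 4r/(3π) = 0.392158 m from the diameter, here below the top edge, so the centroid depth is h_c = 0.392158 m.
A = πr²/2 = π × 0.924²/2 = 1.34111 m².
Resultant F = γ·h_c·A = 10.05525 × 0.392158 × 1.34111 = 5.28833 kN.
I_c = (π/8 − 8/(9π))·r⁴ = 0.109757 × 0.924⁴ = 0.0800055 m⁴.
Centre of pressure: y_p = y_c + I_c/(y_c·A) = 0.392158 + 0.0800055/(0.392158 × 1.34111) = 0.392158 + 0.152123 = 0.544281 m along the plane.
The resultant acts 0.392158 + 0.152123 = 0.544281 m (along the plate) below the hinge at the top edge, so the moment about the hinge is M = F × 0.544281 = 5.28833 × 0.544281 = 2.87834 kN·m.
A normal force at the bottom, 0.924 m from the hinge, must supply this moment: P = 2.87834/0.924 = 3.11509 kN.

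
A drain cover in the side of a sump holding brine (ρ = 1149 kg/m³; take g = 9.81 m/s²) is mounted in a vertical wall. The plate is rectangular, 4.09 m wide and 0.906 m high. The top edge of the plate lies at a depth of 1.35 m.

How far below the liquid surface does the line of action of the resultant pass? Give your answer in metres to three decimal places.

γ = ρg = 1149 × 9.81 / 1000 = 11.27169 kN/m³.
The centroid lies 0.906/2 = 0.453 m below the top edge, so the centroid depth is h_c = 1.35 + 0.453 = 1.803 m.
A = 4.09 × 0.906 = 3.70554 m².
Resultant F = γ·h_c·A = 11.27169 × 1.803 × 3.70554 = 75.3072 kN.
I_c = b·h³/12 = 4.09 × 0.906³/12 = 0.25347 m⁴.
Centre of pressure: y_p = y_c + I_c/(y_c·A) = 1.803 + 0.25347/(1.803 × 3.70554) = 1.803 + 0.0379384 = 1.84094 m along the plane.

h_p = 1.841 m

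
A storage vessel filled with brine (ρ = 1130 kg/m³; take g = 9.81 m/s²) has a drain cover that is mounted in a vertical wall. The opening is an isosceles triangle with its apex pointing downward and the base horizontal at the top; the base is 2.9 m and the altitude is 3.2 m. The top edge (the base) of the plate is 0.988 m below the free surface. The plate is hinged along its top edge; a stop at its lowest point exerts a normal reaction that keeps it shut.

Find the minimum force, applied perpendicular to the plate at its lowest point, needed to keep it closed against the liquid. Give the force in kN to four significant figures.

P ≈ 44.37 kN

γ = ρg = 1130 × 9.81 / 1000 = 11.0853 kN/m³.
With the apex down, the centroid sits h/3 = 3.2/3 = 1.06667 m below the base (the top edge), so the centroid depth is h_c = 0.988 + 1.06667 = 2.05467 m.
A = ½ × 2.9 × 3.2 = 4.64 m².
Resultant F = γ·h_c·A = 11.0853 × 2.05467 × 4.64 = 105.684 kN.
I_c = b·h³/36 = 2.9 × 3.2³/36 = 2.63964 m⁴.
Centre of pressure: y_p = y_c + I_c/(y_c·A) = 2.05467 + 2.63964/(2.05467 × 4.64) = 2.05467 + 0.276876 = 2.33155 m along the plane.
The resultant acts 1.06667 + 0.276876 = 1.34355 m (along the plate) below the hinge at the top edge, so the moment about the hinge is M = F × 1.34355 = 105.684 × 1.34355 = 141.992 kN·m.
A normal force at the bottom, 3.2 m from the hinge, must supply this moment: P = 141.992/3.2 = 44.3725 kN.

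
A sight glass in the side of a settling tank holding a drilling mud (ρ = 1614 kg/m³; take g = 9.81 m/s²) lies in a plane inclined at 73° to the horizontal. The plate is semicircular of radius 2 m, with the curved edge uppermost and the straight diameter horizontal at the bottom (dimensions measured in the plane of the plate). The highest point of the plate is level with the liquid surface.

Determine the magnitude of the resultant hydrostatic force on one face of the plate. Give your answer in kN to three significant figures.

γ = ρg = 1614 × 9.81 / 1000 = 15.83334 kN/m³.
Let θ = 73° be the plate's angle to the horizontal; measure y along the incline from where the plane meets the free surface. Vertical depth h = y·sinθ with sinθ = 0.956305.
The centroid lies 4r/(3π) = 0.848826 m above the diameter, so r − 4r/(3π) = 2 − 0.848826 = 1.15117 m below the topmost point, so y_c = 1.15117 m and h_c = 1.15117 × 0.956305 = 1.10087 m.
A = πr²/2 = π × 2²/2 = 6.28319 m².
Resultant F = γ·h_c·A = 15.83334 × 1.10087 × 6.28319 = 109.519 kN.

F ≈ 110 kN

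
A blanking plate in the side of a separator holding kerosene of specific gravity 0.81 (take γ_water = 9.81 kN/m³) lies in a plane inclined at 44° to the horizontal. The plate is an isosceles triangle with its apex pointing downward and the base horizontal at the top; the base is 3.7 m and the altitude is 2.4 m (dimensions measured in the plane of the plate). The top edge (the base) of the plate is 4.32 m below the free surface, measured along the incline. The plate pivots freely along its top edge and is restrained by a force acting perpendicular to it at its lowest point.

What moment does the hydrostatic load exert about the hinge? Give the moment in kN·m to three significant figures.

γ = 0.81 × 9.81 = 7.9461 kN/m³.
Let θ = 44° be the plate's angle to the horizontal; measure y along the incline from where the plane meets the free surface. Vertical depth h = y·sinθ with sinθ = 0.694658.
With the apex down, the centroid sits h/3 = 2.4/3 = 0.8 m below the base (the top edge), so y_c = 4.32 + 0.8 = 5.12 m and h_c = 5.12 × 0.694658 = 3.55665 m.
A = ½ × 3.7 × 2.4 = 4.44 m².
Resultant F = γ·h_c·A = 7.9461 × 3.55665 × 4.44 = 125.481 kN.
I_c = b·h³/36 = 3.7 × 2.4³/36 = 1.4208 m⁴.
Centre of pressure: y_p = y_c + I_c/(y_c·A) = 5.12 + 1.4208/(5.12 × 4.44) = 5.12 + 0.0625 = 5.1825 m along the plane.
The resultant acts 0.8 + 0.0625 = 0.8625 m (along the plate) below the hinge at the top edge, so the moment about the hinge is M = F × 0.8625 = 125.481 × 0.8625 = 108.227 kN·m.

M ≈ 108 kN·m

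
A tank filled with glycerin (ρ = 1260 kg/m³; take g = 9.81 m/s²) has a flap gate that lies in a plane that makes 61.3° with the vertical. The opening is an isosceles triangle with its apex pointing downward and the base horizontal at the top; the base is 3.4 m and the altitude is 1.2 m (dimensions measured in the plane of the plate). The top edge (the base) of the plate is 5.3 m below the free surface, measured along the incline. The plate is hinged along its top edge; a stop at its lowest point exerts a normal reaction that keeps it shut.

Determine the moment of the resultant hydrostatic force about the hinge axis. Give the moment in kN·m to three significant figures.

γ = ρg = 1260 × 9.81 / 1000 = 12.3606 kN/m³.
The plate makes 61.3° with the vertical, i.e. θ = 90° − 61.3° = 28.7° to the horizontal. Measuring y along the incline from the free-surface line, vertical depth h = y·sinθ with sinθ = 0.480223.
With the apex down, the centroid sits h/3 = 1.2/3 = 0.4 m below the base (the top edge), so y_c = 5.3 + 0.4 = 5.7 m and h_c = 5.7 × 0.480223 = 2.73727 m.
A = ½ × 3.4 × 1.2 = 2.04 m².
Resultant F = γ·h_c·A = 12.3606 × 2.73727 × 2.04 = 69.022 kN.
I_c = b·h³/36 = 3.4 × 1.2³/36 = 0.1632 m⁴.
Centre of pressure: y_p = y_c + I_c/(y_c·A) = 5.7 + 0.1632/(5.7 × 2.04) = 5.7 + 0.0140351 = 5.71404 m along the plane.
The resultant acts 0.4 + 0.0140351 = 0.414035 m (along the plate) below the hinge at the top edge, so the moment about the hinge is M = F × 0.414035 = 69.022 × 0.414035 = 28.5775 kN·m.

M ≈ 28.6 kN·m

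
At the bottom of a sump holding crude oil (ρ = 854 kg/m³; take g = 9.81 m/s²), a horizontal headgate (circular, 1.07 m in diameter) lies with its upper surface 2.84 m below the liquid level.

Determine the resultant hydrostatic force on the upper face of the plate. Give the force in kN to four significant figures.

γ = ρg = 854 × 9.81 / 1000 = 8.37774 kN/m³.
The plate is horizontal, so pressure is uniform at p = γ·h = 8.37774 × 2.84 = 23.7928 kN/m².
A = π(0.535)² = 0.899202 m².
F = p·A = 23.7928 × 0.899202 = 21.3945 kN.

F ≈ 21.39 kN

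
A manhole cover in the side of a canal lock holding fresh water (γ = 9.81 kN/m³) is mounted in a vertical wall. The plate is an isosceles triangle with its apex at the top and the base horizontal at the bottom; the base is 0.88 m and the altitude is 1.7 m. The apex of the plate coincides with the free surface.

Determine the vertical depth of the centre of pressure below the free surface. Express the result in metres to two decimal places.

h_p = 1.28 m

γ = 9.81 kN/m³.
With the apex up, the centroid sits 2h/3 = 2 × 1.7/3 = 1.13333 m below the apex, so the centroid depth is h_c = 1.13333 m.
A = ½ × 0.88 × 1.7 = 0.748 m².
Resultant F = γ·h_c·A = 9.81 × 1.13333 × 0.748 = 8.31624 kN.
I_c = b·h³/36 = 0.88 × 1.7³/36 = 0.120096 m⁴.
Centre of pressure: y_p = y_c + I_c/(y_c·A) = 1.13333 + 0.120096/(1.13333 × 0.748) = 1.13333 + 0.141668 = 1.275 m along the plane.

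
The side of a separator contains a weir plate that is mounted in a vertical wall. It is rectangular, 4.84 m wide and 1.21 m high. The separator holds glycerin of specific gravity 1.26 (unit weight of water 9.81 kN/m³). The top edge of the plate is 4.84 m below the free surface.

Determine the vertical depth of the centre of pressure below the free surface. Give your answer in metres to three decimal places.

γ = 1.26 × 9.81 = 12.3606 kN/m³.
The centroid lies 1.21/2 = 0.605 m below the top edge, so the centroid depth is h_c = 4.84 + 0.605 = 5.445 m.
A = 4.84 × 1.21 = 5.8564 m².
Resultant F = γ·h_c·A = 12.3606 × 5.445 × 5.8564 = 394.156 kN.
I_c = b·h³/12 = 4.84 × 1.21³/12 = 0.71453 m⁴.
Centre of pressure: y_p = y_c + I_c/(y_c·A) = 5.445 + 0.71453/(5.445 × 5.8564) = 5.445 + 0.0224074 = 5.46741 m along the plane.

h_p = 5.467 m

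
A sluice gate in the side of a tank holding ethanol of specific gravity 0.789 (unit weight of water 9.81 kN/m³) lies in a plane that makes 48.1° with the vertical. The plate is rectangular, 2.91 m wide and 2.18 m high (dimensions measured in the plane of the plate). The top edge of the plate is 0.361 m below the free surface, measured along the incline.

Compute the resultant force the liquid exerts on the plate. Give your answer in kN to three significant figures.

γ = 0.789 × 9.81 = 7.74009 kN/m³.
The plate makes 48.1° with the vertical, i.e. θ = 90° − 48.1° = 41.9° to the horizontal. Measuring y along the incline from the free-surface line, vertical depth h = y·sinθ with sinθ = 0.667833.
The centroid lies 2.18/2 = 1.09 m below the top edge, so y_c = 0.361 + 1.09 = 1.451 m and h_c = 1.451 × 0.667833 = 0.969026 m.
A = 2.91 × 2.18 = 6.3438 m².
Resultant F = γ·h_c·A = 7.74009 × 0.969026 × 6.3438 = 47.5807 kN.

F ≈ 47.6 kN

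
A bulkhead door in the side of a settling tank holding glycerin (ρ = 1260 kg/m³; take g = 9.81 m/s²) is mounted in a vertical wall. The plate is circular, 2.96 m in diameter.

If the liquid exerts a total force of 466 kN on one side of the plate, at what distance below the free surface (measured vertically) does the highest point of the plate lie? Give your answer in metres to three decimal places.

d_top ≈ 3.999 m

γ = ρg = 1260 × 9.81 / 1000 = 12.3606 kN/m³.
A = π(1.48)² = 6.88134 m².
From F = γ·h_c·A, the centroid depth is h_c = 466/(12.3606 × 6.88134) = 5.47865 m.
The centroid is at the centre, 1.48 m below the top of the plate, so the highest point sits at h_top = 5.47865 − 1.48 = 3.99865 m below the surface.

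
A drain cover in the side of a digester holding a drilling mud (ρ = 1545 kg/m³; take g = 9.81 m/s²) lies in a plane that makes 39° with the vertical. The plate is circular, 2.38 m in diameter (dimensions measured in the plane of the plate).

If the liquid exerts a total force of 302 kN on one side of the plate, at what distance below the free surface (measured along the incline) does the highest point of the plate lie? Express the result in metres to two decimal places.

γ = ρg = 1545 × 9.81 / 1000 = 15.15645 kN/m³.
A = π(1.19)² = 4.44881 m².
From F = γ·h_c·A, the centroid depth is h_c = 302/(15.15645 × 4.44881) = 4.47884 m.
The plate makes 39° with the vertical, i.e. θ = 90° − 39° = 51° to the horizontal. Measuring y along the incline from the free-surface line, vertical depth h = y·sinθ with sinθ = 0.777146.
Along the incline, y_c = h_c/sinθ = 4.47884/0.777146 = 5.76319 m.
The centroid is at the centre, 1.19 m below the top of the plate, so the highest point sits at y_top = 5.76319 − 1.19 = 4.57319 m along the incline.

y_top ≈ 4.57 m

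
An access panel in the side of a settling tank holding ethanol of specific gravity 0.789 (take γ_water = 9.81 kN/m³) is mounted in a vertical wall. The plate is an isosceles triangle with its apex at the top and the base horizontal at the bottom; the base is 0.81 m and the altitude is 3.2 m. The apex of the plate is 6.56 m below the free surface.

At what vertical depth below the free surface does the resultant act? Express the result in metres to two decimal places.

γ = 0.789 × 9.81 = 7.74009 kN/m³.
With the apex up, the centroid sits 2h/3 = 2 × 3.2/3 = 2.13333 m below the apex, so the centroid depth is h_c = 6.56 + 2.13333 = 8.69333 m.
A = ½ × 0.81 × 3.2 = 1.296 m².
Resultant F = γ·h_c·A = 7.74009 × 8.69333 × 1.296 = 87.2042 kN.
I_c = b·h³/36 = 0.81 × 3.2³/36 = 0.73728 m⁴.
Centre of pressure: y_p = y_c + I_c/(y_c·A) = 8.69333 + 0.73728/(8.69333 × 1.296) = 8.69333 + 0.0654397 = 8.75877 m along the plane.

h_p = 8.76 m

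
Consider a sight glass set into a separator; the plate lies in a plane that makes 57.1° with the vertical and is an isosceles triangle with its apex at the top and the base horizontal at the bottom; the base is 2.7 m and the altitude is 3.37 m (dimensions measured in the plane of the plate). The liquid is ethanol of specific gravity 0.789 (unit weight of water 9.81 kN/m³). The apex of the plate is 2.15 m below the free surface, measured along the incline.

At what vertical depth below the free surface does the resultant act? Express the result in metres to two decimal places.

γ = 0.789 × 9.81 = 7.74009 kN/m³.
The plate makes 57.1° with the vertical, i.e. θ = 90° − 57.1° = 32.9° to the horizontal. Measuring y along the incline from the free-surface line, vertical depth h = y·sinθ with sinθ = 0.543174.
With the apex up, the centroid sits 2h/3 = 2 × 3.37/3 = 2.24667 m below the apex, so y_c = 2.15 + 2.24667 = 4.39667 m and h_c = 4.39667 × 0.543174 = 2.38816 m.
A = ½ × 2.7 × 3.37 = 4.5495 m².
Resultant F = γ·h_c·A = 7.74009 × 2.38816 × 4.5495 = 84.0956 kN.
I_c = b·h³/36 = 2.7 × 3.37³/36 = 2.87046 m⁴.
Centre of pressure: y_p = y_c + I_c/(y_c·A) = 4.39667 + 2.87046/(4.39667 × 4.5495) = 4.39667 + 0.143504 = 4.54017 m along the plane.
Vertically, h_p = y_p·sinθ = 4.54017 × 0.543174 = 2.4661 m.

h_p = 2.47 m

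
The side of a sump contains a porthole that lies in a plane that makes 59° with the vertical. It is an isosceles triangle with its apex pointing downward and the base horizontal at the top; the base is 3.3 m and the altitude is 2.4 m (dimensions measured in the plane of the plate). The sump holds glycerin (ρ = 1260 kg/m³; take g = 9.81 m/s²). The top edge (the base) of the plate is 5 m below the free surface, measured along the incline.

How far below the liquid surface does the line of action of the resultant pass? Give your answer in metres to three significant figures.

h_p = 3.02 m

γ = ρg = 1260 × 9.81 / 1000 = 12.3606 kN/m³.
The plate makes 59° with the vertical, i.e. θ = 90° − 59° = 31° to the horizontal. Measuring y along the incline from the free-surface line, vertical depth h = y·sinθ with sinθ = 0.515038.
With the apex down, the centroid sits h/3 = 2.4/3 = 0.8 m below the base (the top edge), so y_c = 5 + 0.8 = 5.8 m and h_c = 5.8 × 0.515038 = 2.98722 m.
A = ½ × 3.3 × 2.4 = 3.96 m².
Resultant F = γ·h_c·A = 12.3606 × 2.98722 × 3.96 = 146.218 kN.
I_c = b·h³/36 = 3.3 × 2.4³/36 = 1.2672 m⁴.
Centre of pressure: y_p = y_c + I_c/(y_c·A) = 5.8 + 1.2672/(5.8 × 3.96) = 5.8 + 0.0551724 = 5.85517 m along the plane.
Vertically, h_p = y_p·sinθ = 5.85517 × 0.515038 = 3.01564 m.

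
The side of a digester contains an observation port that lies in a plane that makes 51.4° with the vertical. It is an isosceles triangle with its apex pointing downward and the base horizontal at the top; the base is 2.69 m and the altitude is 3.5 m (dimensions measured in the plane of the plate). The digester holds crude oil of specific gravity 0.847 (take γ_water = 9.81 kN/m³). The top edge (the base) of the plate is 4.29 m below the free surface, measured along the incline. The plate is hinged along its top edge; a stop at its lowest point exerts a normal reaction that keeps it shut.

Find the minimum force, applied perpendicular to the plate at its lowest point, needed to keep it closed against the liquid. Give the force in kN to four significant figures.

P ≈ 49.13 kN

γ = 0.847 × 9.81 = 8.30907 kN/m³.
The plate makes 51.4° with the vertical, i.e. θ = 90° − 51.4° = 38.6° to the horizontal. Measuring y along the incline from the free-surface line, vertical depth h = y·sinθ with sinθ = 0.623880.
With the apex down, the centroid sits h/3 = 3.5/3 = 1.16667 m below the base (the top edge), so y_c = 4.29 + 1.16667 = 5.45667 m and h_c = 5.45667 × 0.623880 = 3.40431 m.
A = ½ × 2.69 × 3.5 = 4.7075 m².
Resultant F = γ·h_c·A = 8.30907 × 3.40431 × 4.7075 = 133.159 kN.
I_c = b·h³/36 = 2.69 × 3.5³/36 = 3.20372 m⁴.
Centre of pressure: y_p = y_c + I_c/(y_c·A) = 5.45667 + 3.20372/(5.45667 × 4.7075) = 5.45667 + 0.12472 = 5.58139 m along the plane.
The resultant acts 1.16667 + 0.12472 = 1.29139 m (along the plate) below the hinge at the top edge, so the moment about the hinge is M = F × 1.29139 = 133.159 × 1.29139 = 171.96 kN·m.
A normal force at the bottom, 3.5 m from the hinge, must supply this moment: P = 171.96/3.5 = 49.1314 kN.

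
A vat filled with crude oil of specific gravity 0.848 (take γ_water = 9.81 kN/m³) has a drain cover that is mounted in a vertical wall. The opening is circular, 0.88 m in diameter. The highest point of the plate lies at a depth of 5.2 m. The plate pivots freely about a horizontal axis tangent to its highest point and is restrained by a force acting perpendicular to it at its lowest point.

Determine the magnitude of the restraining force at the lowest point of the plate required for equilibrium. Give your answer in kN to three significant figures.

P ≈ 14.5 kN

γ = 0.848 × 9.81 = 8.31888 kN/m³.
The centroid is at the centre, 0.44 m below the top of the plate, so the centroid depth is h_c = 5.2 + 0.44 = 5.64 m.
A = π(0.44)² = 0.608212 m².
Resultant F = γ·h_c·A = 8.31888 × 5.64 × 0.608212 = 28.5364 kN.
I_c = πr⁴/4 = π × 0.44⁴/4 = 0.0294375 m⁴.
Centre of pressure: y_p = y_c + I_c/(y_c·A) = 5.64 + 0.0294375/(5.64 × 0.608212) = 5.64 + 0.00858157 = 5.64858 m along the plane.
The resultant acts 0.44 + 0.00858157 = 0.448582 m (along the plate) below the hinge at the top edge, so the moment about the hinge is M = F × 0.448582 = 28.5364 × 0.448582 = 12.8009 kN·m.
A normal force at the bottom, 0.88 m from the hinge, must supply this moment: P = 12.8009/0.88 = 14.5465 kN.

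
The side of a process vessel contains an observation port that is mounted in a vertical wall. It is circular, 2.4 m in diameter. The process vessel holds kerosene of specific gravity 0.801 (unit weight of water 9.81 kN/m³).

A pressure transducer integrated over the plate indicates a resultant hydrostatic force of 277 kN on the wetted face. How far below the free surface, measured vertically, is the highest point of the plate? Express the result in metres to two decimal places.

γ = 0.801 × 9.81 = 7.85781 kN/m³.
A = π(1.2)² = 4.52389 m².
From F = γ·h_c·A, the centroid depth is h_c = 277/(7.85781 × 4.52389) = 7.79231 m.
The centroid is at the centre, 1.2 m below the top of the plate, so the highest point sits at h_top = 7.79231 − 1.2 = 6.59231 m below the surface.

d_top ≈ 6.59 m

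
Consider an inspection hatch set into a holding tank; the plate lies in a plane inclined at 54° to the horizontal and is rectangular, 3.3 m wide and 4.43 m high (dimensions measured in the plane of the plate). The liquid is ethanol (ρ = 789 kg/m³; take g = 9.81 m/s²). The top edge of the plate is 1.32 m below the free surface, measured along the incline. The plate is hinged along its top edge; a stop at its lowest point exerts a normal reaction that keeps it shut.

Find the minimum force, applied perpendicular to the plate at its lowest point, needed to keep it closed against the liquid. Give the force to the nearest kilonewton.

γ = ρg = 789 × 9.81 / 1000 = 7.74009 kN/m³.
Let θ = 54° be the plate's angle to the horizontal; measure y along the incline from where the plane meets the free surface. Vertical depth h = y·sinθ with sinθ = 0.809017.
The centroid lies 4.43/2 = 2.215 m below the top edge, so y_c = 1.32 + 2.215 = 3.535 m and h_c = 3.535 × 0.809017 = 2.85988 m.
A = 3.3 × 4.43 = 14.619 m².
Resultant F = γ·h_c·A = 7.74009 × 2.85988 × 14.619 = 323.602 kN.
I_c = b·h³/12 = 3.3 × 4.43³/12 = 23.908 m⁴.
Centre of pressure: y_p = y_c + I_c/(y_c·A) = 3.535 + 23.908/(3.535 × 14.619) = 3.535 + 0.462633 = 3.99763 m along the plane.
The resultant acts 2.215 + 0.462633 = 2.67763 m (along the plate) below the hinge at the top edge, so the moment about the hinge is M = F × 2.67763 = 323.602 × 2.67763 = 866.486 kN·m.
A normal force at the bottom, 4.43 m from the hinge, must supply this moment: P = 866.486/4.43 = 195.595 kN.

P ≈ 196 kN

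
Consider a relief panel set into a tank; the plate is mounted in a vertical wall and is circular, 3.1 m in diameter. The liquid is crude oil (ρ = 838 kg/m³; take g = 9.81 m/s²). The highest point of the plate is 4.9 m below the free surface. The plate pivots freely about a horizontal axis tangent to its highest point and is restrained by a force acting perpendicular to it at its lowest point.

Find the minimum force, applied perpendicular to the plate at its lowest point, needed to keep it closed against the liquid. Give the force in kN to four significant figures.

P ≈ 212.1 kN

γ = ρg = 838 × 9.81 / 1000 = 8.22078 kN/m³.
The centroid is at the centre, 1.55 m below the top of the plate, so the centroid depth is h_c = 4.9 + 1.55 = 6.45 m.
A = π(1.55)² = 7.54768 m².
Resultant F = γ·h_c·A = 8.22078 × 6.45 × 7.54768 = 400.208 kN.
I_c = πr⁴/4 = π × 1.55⁴/4 = 4.53332 m⁴.
Centre of pressure: y_p = y_c + I_c/(y_c·A) = 6.45 + 4.53332/(6.45 × 7.54768) = 6.45 + 0.09312 = 6.54312 m along the plane.
The resultant acts 1.55 + 0.09312 = 1.64312 m (along the plate) below the hinge at the top edge, so the moment about the hinge is M = F × 1.64312 = 400.208 × 1.64312 = 657.59 kN·m.
A normal force at the bottom, 3.1 m from the hinge, must supply this moment: P = 657.59/3.1 = 212.126 kN.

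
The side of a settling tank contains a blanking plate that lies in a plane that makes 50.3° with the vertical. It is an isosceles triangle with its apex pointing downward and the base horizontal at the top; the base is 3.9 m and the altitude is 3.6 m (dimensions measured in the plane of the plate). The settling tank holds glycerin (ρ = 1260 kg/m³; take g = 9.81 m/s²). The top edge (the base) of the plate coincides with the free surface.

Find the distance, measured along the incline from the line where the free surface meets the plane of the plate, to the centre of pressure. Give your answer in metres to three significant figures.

γ = ρg = 1260 × 9.81 / 1000 = 12.3606 kN/m³.
The plate makes 50.3° with the vertical, i.e. θ = 90° − 50.3° = 39.7° to the horizontal. Measuring y along the incline from the free-surface line, vertical depth h = y·sinθ with sinθ = 0.638768.
With the apex down, the centroid sits h/3 = 3.6/3 = 1.2 m below the base (the top edge), so y_c = 1.2 m and h_c = 1.2 × 0.638768 = 0.766522 m.
A = ½ × 3.9 × 3.6 = 7.02 m².
Resultant F = γ·h_c·A = 12.3606 × 0.766522 × 7.02 = 66.5122 kN.
I_c = b·h³/36 = 3.9 × 3.6³/36 = 5.0544 m⁴.
Centre of pressure: y_p = y_c + I_c/(y_c·A) = 1.2 + 5.0544/(1.2 × 7.02) = 1.2 + 0.6 = 1.8 m along the plane.

y_p = 1.80 m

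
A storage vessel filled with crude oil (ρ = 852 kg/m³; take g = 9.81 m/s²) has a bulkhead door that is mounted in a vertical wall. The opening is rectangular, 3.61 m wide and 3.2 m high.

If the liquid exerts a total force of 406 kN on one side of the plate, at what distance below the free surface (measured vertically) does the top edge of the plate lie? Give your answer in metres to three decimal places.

d_top ≈ 2.605 m

γ = ρg = 852 × 9.81 / 1000 = 8.35812 kN/m³.
A = 3.61 × 3.2 = 11.552 m².
From F = γ·h_c·A, the centroid depth is h_c = 406/(8.35812 × 11.552) = 4.20494 m.
The centroid lies 3.2/2 = 1.6 m below the top edge, so the top edge sits at h_top = 4.20494 − 1.6 = 2.60494 m below the surface.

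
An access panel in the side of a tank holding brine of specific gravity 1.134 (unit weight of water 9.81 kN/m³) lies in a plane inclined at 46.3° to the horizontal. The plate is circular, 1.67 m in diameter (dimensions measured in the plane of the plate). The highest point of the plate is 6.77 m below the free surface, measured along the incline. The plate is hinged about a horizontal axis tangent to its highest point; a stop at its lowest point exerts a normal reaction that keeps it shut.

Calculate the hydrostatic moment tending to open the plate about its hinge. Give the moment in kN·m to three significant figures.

γ = 1.134 × 9.81 = 11.12454 kN/m³.
Let θ = 46.3° be the plate's angle to the horizontal; measure y along the incline from where the plane meets the free surface. Vertical depth h = y·sinθ with sinθ = 0.722967.
The centroid is at the centre, 0.835 m below the top of the plate, so y_c = 6.77 + 0.835 = 7.605 m and h_c = 7.605 × 0.722967 = 5.49816 m.
A = π(0.835)² = 2.1904 m².
Resultant F = γ·h_c·A = 11.12454 × 5.49816 × 2.1904 = 133.975 kN.
I_c = πr⁴/4 = π × 0.835⁴/4 = 0.3818 m⁴.
Centre of pressure: y_p = y_c + I_c/(y_c·A) = 7.605 + 0.3818/(7.605 × 2.1904) = 7.605 + 0.0229199 = 7.62792 m along the plane.
The resultant acts 0.835 + 0.0229199 = 0.85792 m (along the plate) below the hinge at the top edge, so the moment about the hinge is M = F × 0.85792 = 133.975 × 0.85792 = 114.94 kN·m.

M ≈ 115 kN·m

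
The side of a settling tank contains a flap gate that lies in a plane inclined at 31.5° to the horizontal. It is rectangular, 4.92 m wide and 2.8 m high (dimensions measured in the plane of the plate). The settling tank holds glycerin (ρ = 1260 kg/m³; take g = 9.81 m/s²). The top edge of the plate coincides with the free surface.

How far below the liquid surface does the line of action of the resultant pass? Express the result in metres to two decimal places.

h_p = 0.98 m

γ = ρg = 1260 × 9.81 / 1000 = 12.3606 kN/m³.
Let θ = 31.5° be the plate's angle to the horizontal; measure y along the incline from where the plane meets the free surface. Vertical depth h = y·sinθ with sinθ = 0.522499.
The centroid lies 2.8/2 = 1.4 m below the top edge, so y_c = 1.4 m and h_c = 1.4 × 0.522499 = 0.731499 m.
A = 4.92 × 2.8 = 13.776 m².
Resultant F = γ·h_c·A = 12.3606 × 0.731499 × 13.776 = 124.559 kN.
I_c = b·h³/12 = 4.92 × 2.8³/12 = 9.00032 m⁴.
Centre of pressure: y_p = y_c + I_c/(y_c·A) = 1.4 + 9.00032/(1.4 × 13.776) = 1.4 + 0.466667 = 1.86667 m along the plane.
Vertically, h_p = y_p·sinθ = 1.86667 × 0.522499 = 0.975333 m.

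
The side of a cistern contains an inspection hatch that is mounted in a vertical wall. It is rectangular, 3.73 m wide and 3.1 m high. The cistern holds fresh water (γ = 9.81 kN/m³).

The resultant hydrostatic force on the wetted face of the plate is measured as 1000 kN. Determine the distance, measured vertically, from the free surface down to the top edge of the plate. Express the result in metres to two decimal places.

d_top ≈ 7.27 m

γ = 9.81 kN/m³.
A = 3.73 × 3.1 = 11.563 m².
From F = γ·h_c·A, the centroid depth is h_c = 1000/(9.81 × 11.563) = 8.81577 m.
The centroid lies 3.1/2 = 1.55 m below the top edge, so the top edge sits at h_top = 8.81577 − 1.55 = 7.26577 m below the surface.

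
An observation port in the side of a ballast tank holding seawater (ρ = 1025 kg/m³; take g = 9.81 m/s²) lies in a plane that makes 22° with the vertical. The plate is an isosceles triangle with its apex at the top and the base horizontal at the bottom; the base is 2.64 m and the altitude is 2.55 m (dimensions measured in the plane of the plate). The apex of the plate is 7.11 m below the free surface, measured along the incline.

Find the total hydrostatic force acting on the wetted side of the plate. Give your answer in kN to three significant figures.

γ = ρg = 1025 × 9.81 / 1000 = 10.05525 kN/m³.
The plate makes 22° with the vertical, i.e. θ = 90° − 22° = 68° to the horizontal. Measuring y along the incline from the free-surface line, vertical depth h = y·sinθ with sinθ = 0.927184.
With the apex up, the centroid sits 2h/3 = 2 × 2.55/3 = 1.7 m below the apex, so y_c = 7.11 + 1.7 = 8.81 m and h_c = 8.81 × 0.927184 = 8.16849 m.
A = ½ × 2.64 × 2.55 = 3.366 m².
Resultant F = γ·h_c·A = 10.05525 × 8.16849 × 3.366 = 276.47 kN.

F ≈ 276 kN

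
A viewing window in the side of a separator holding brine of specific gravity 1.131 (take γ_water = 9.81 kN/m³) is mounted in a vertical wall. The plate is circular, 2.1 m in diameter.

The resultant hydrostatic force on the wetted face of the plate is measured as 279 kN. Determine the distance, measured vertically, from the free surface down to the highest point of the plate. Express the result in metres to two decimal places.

γ = 1.131 × 9.81 = 11.09511 kN/m³.
A = π(1.05)² = 3.46361 m².
From F = γ·h_c·A, the centroid depth is h_c = 279/(11.09511 × 3.46361) = 7.26012 m.
The centroid is at the centre, 1.05 m below the top of the plate, so the highest point sits at h_top = 7.26012 − 1.05 = 6.21012 m below the surface.

d_top ≈ 6.21 m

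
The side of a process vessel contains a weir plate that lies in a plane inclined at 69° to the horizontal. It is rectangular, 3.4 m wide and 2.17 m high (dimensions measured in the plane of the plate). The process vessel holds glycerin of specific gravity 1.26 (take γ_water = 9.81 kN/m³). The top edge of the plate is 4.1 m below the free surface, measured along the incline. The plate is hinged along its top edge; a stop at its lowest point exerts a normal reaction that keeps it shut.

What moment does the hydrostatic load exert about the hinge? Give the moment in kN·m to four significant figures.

M ≈ 512.4 kN·m

γ = 1.26 × 9.81 = 12.3606 kN/m³.
Let θ = 69° be the plate's angle to the horizontal; measure y along the incline from where the plane meets the free surface. Vertical depth h = y·sinθ with sinθ = 0.933580.
The centroid lies 2.17/2 = 1.085 m below the top edge, so y_c = 4.1 + 1.085 = 5.185 m and h_c = 5.185 × 0.933580 = 4.84061 m.
A = 3.4 × 2.17 = 7.378 m².
Resultant F = γ·h_c·A = 12.3606 × 4.84061 × 7.378 = 441.447 kN.
I_c = b·h³/12 = 3.4 × 2.17³/12 = 2.89519 m⁴.
Centre of pressure: y_p = y_c + I_c/(y_c·A) = 5.185 + 2.89519/(5.185 × 7.378) = 5.185 + 0.0756815 = 5.26068 m along the plane.
The resultant acts 1.085 + 0.0756815 = 1.16068 m (along the plate) below the hinge at the top edge, so the moment about the hinge is M = F × 1.16068 = 441.447 × 1.16068 = 512.379 kN·m.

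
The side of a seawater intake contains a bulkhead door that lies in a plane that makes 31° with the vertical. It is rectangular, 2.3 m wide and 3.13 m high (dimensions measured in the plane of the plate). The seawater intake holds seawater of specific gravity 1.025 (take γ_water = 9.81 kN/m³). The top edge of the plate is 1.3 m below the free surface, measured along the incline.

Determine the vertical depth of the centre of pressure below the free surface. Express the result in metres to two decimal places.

h_p = 2.70 m

γ = 1.025 × 9.81 = 10.05525 kN/m³.
The plate makes 31° with the vertical, i.e. θ = 90° − 31° = 59° to the horizontal. Measuring y along the incline from the free-surface line, vertical depth h = y·sinθ with sinθ = 0.857167.
The centroid lies 3.13/2 = 1.565 m below the top edge, so y_c = 1.3 + 1.565 = 2.865 m and h_c = 2.865 × 0.857167 = 2.45578 m.
A = 2.3 × 3.13 = 7.199 m².
Resultant F = γ·h_c·A = 10.05525 × 2.45578 × 7.199 = 177.768 kN.
I_c = b·h³/12 = 2.3 × 3.13³/12 = 5.87732 m⁴.
Centre of pressure: y_p = y_c + I_c/(y_c·A) = 2.865 + 5.87732/(2.865 × 7.199) = 2.865 + 0.284959 = 3.14996 m along the plane.
Vertically, h_p = y_p·sinθ = 3.14996 × 0.857167 = 2.70004 m.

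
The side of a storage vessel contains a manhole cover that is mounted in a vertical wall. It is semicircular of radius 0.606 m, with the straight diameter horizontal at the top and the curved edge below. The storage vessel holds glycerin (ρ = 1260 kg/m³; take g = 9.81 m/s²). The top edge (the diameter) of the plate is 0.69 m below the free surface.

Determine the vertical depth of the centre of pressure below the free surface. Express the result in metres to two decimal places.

h_p = 0.97 m

γ = ρg = 1260 × 9.81 / 1000 = 12.3606 kN/m³.
The centroid of a semicircle lies 4r/(3π) = 0.257194 m from the diameter, here below the top edge, so the centroid depth is h_c = 0.69 + 0.257194 = 0.947194 m.
A = πr²/2 = π × 0.606²/2 = 0.576853 m².
Resultant F = γ·h_c·A = 12.3606 × 0.947194 × 0.576853 = 6.75373 kN.
I_c = (π/8 − 8/(9π))·r⁴ = 0.109757 × 0.606⁴ = 0.0148021 m⁴.
Centre of pressure: y_p = y_c + I_c/(y_c·A) = 0.947194 + 0.0148021/(0.947194 × 0.576853) = 0.947194 + 0.0270906 = 0.974285 m along the plane.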